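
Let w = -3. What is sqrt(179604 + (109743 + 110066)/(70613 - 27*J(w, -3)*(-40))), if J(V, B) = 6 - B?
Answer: sqrt(1159072475144353)/80333 ≈ 423.80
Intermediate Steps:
sqrt(179604 + (109743 + 110066)/(70613 - 27*J(w, -3)*(-40))) = sqrt(179604 + (109743 + 110066)/(70613 - 27*(6 - 1*(-3))*(-40))) = sqrt(179604 + 219809/(70613 - 27*(6 + 3)*(-40))) = sqrt(179604 + 219809/(70613 - 27*9*(-40))) = sqrt(179604 + 219809/(70613 - 243*(-40))) = sqrt(179604 + 219809/(70613 + 9720)) = sqrt(179604 + 219809/80333) = sqrt(14428347941/80333) = sqrt(1159072475144353)/80333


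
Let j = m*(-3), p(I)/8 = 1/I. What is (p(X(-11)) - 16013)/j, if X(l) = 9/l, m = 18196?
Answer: 144205/491292 ≈ 0.29352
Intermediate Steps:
p(I) = 8/I
j = -54588 (j = 18196*(-3) = -54588)
(p(X(-11)) - 16013)/j = (8/((9/(-11))) - 16013)/(-54588) = (8/((9*(-1/11))) - 16013)*(-1/54588) = (8/(-9/11) - 16013)*(-1/54588) = (8*(-11/9) - 16013)*(-1/54588) = (-88/9 - 16013)*(-1/54588) = -144205/9*(-1/54588) = 144205/491292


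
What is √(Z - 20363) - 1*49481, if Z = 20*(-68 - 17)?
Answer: -49481 + I*√22063 ≈ -49481.0 + 148.54*I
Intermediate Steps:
Z = -1700 (Z = 20*(-85) = -1700)
√(Z - 20363) - 1*49481 = √(-1700 - 20363) - 1*49481 = √(-22063) - 49481 = I*√22063 - 49481 = -49481 + I*√22063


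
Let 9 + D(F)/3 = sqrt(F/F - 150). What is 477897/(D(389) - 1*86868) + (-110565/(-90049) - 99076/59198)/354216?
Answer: -2178114938159532921588629/396042008743271260463592 - 159299*I*sqrt(149)/838971374 ≈ -5.4997 - 0.0023177*I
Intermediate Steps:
D(F) = -27 + 3*I*sqrt(149) (D(F) = -27 + 3*sqrt(F/F - 150) = -27 + 3*sqrt(1 - 150) = -27 + 3*sqrt(-149) = -27 + 3*(I*sqrt(149)) = -27 + 3*I*sqrt(149))
477897/(D(389) - 1*86868) + (-110565/(-90049) - 99076/59198)/354216 = 477897/((-27 + 3*I*sqrt(149)) - 1*86868) + (-110565/(-90049) - 99076/59198)/354216 = 477897/((-27 + 3*I*sqrt(149)) - 86868) + (-110565*(-1/90049) - 99076*1/59198)*(1/354216) = 477897/(-86895 + 3*I*sqrt(149)) + (110565/90049 - 49538/29599)*(1/354216) = 477897/(-86895 + 3*I*sqrt(149)) - 1188233927/2665360351*1/354216 = 477897/(-86895 + 3*I*sqrt(149)) - 1188233927/944113282089816 = -1188233927/944113282089816 + 477897/(-86895 + 3*I*sqrt(149))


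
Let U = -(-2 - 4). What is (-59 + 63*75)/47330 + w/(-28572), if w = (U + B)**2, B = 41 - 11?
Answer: 2999053/56346365 ≈ 0.053225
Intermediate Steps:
B = 30
U = 6 (U = -1*(-6) = 6)
w = 1296 (w = (6 + 30)**2 = 36**2 = 1296)
(-59 + 63*75)/47330 + w/(-28572) = (-59 + 63*75)/47330 + 1296/(-28572) = (-59 + 4725)*(1/47330) + 1296*(-1/28572) = 4666*(1/47330) - 108/2381 = 2333/23665 - 108/2381 = 2999053/56346365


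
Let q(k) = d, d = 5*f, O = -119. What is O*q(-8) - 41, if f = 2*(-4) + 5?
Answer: 1744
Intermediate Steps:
f = -3 (f = -8 + 5 = -3)
d = -15 (d = 5*(-3) = -15)
q(k) = -15
O*q(-8) - 41 = -119*(-15) - 41 = 1785 - 41 = 1744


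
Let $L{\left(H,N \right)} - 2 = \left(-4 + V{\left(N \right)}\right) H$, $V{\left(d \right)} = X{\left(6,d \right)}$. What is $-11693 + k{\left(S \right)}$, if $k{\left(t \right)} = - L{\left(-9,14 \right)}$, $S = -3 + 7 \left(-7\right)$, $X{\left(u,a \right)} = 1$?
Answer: $-11722$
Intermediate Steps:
$V{\left(d \right)} = 1$
$L{\left(H,N \right)} = 2 - 3 H$ ($L{\left(H,N \right)} = 2 + \left(-4 + 1\right) H = 2 - 3 H$)
$S = -52$ ($S = -3 - 49 = -52$)
$k{\left(t \right)} = -29$ ($k{\left(t \right)} = - (2 - -27) = - (2 + 27) = \left(-1\right) 29 = -29$)
$-11693 + k{\left(S \right)} = -11693 - 29 = -11722$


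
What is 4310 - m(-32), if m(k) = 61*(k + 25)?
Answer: 4737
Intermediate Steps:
m(k) = 1525 + 61*k (m(k) = 61*(25 + k) = 1525 + 61*k)
4310 - m(-32) = 4310 - (1525 + 61*(-32)) = 4310 - (1525 - 1952) = 4310 - 1*(-427) = 4310 + 427 = 4737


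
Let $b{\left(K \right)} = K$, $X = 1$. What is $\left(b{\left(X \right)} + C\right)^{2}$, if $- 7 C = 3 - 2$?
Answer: $\frac{36}{49} \approx 0.73469$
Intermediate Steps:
$C = - \frac{1}{7}$ ($C = - \frac{3 - 2}{7} = \left(- \frac{1}{7}\right) 1 = - \frac{1}{7} \approx -0.14286$)
$\left(b{\left(X \right)} + C\right)^{2} = \left(1 - \frac{1}{7}\right)^{2} = \left(\frac{6}{7}\right)^{2} = \frac{36}{49}$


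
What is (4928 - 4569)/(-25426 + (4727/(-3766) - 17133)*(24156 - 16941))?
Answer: -1351994/465662424391 ≈ -2.9034e-6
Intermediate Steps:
(4928 - 4569)/(-25426 + (4727/(-3766) - 17133)*(24156 - 16941)) = 359/(-25426 + (4727*(-1/3766) - 17133)*7215) = 359/(-25426 + (-4727/3766 - 17133)*7215) = 359/(-25426 - 64527605/3766*7215) = 359/(-25426 - 465566670075/3766) = 359/(-465662424391/3766) = 359*(-3766/465662424391) = -1351994/465662424391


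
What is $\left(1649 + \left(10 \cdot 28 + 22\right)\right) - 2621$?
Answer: $-670$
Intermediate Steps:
$\left(1649 + \left(10 \cdot 28 + 22\right)\right) - 2621 = \left(1649 + \left(280 + 22\right)\right) - 2621 = \left(1649 + 302\right) - 2621 = 1951 - 2621 = -670$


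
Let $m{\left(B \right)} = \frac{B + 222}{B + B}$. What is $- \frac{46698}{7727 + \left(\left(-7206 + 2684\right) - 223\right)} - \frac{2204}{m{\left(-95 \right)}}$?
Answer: $\frac{207135279}{63119} \approx 3281.7$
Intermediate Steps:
$m{\left(B \right)} = \frac{222 + B}{2 B}$
$- \frac{46698}{7727 + \left(\left(-7206 + 2684\right) - 223\right)} - \frac{2204}{m{\left(-95 \right)}} = - \frac{46698}{7727 + \left(\left(-7206 + 2684\right) - 223\right)} - \frac{2204}{\frac{1}{2} \frac{1}{-95} \left(222 - 95\right)} = - \frac{46698}{7727 - 4745} - \frac{2204}{\frac{1}{2} \left(- \frac{1}{95}\right) 127} = - \frac{46698}{7727 - 4745} - \frac{2204}{- \frac{127}{190}} = - \frac{46698}{2982} - - \frac{418760}{127} = \left(-46698\right) \frac{1}{2982} + \frac{418760}{127} = - \frac{7783}{497} + \frac{418760}{127} = \frac{207135279}{63119}$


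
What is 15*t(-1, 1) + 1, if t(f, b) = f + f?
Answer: -29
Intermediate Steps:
t(f, b) = 2*f
15*t(-1, 1) + 1 = 15*(2*(-1)) + 1 = 15*(-2) + 1 = -30 + 1 = -29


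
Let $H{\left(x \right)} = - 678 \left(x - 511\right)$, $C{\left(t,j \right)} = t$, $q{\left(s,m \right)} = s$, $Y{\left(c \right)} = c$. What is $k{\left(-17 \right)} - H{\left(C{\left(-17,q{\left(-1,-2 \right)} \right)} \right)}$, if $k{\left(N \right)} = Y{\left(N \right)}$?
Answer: $-358001$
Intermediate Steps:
$k{\left(N \right)} = N$
$H{\left(x \right)} = 346458 - 678 x$ ($H{\left(x \right)} = - 678 \left(-511 + x\right) = 346458 - 678 x$)
$k{\left(-17 \right)} - H{\left(C{\left(-17,q{\left(-1,-2 \right)} \right)} \right)} = -17 - \left(346458 - -11526\right) = -17 - \left(346458 + 11526\right) = -17 - 357984 = -358001$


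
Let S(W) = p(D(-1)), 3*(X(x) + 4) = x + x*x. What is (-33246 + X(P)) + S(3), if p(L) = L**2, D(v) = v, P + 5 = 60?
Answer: -96667/3 ≈ -32222.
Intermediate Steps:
P = 55 (P = -5 + 60 = 55)
X(x) = -4 + x/3 + x**2/3 (X(x) = -4 + (x + x*x)/3 = -4 + (x + x**2)/3 = -4 + (x/3 + x**2/3) = -4 + x/3 + x**2/3)
S(W) = 1 (S(W) = (-1)**2 = 1)
(-33246 + X(P)) + S(3) = (-33246 + (-4 + (1/3)*55 + (1/3)*55**2)) + 1 = (-33246 + (-4 + 55/3 + (1/3)*3025)) + 1 = (-33246 + (-4 + 55/3 + 3025/3)) + 1 = (-33246 + 3068/3) + 1 = -96670/3 + 1 = -96667/3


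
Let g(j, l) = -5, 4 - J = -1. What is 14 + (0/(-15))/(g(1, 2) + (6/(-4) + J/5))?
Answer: 14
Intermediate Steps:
J = 5 (J = 4 - 1*(-1) = 4 + 1 = 5)
14 + (0/(-15))/(g(1, 2) + (6/(-4) + J/5)) = 14 + (0/(-15))/(-5 + (6/(-4) + 5/5)) = 14 + (0*(-1/15))/(-5 + (6*(-¼) + 5*(⅕))) = 14 + 0/(-5 + (-3/2 + 1)) = 14 + 0/(-5 - ½) = 14 + 0/(-11/2) = 14 - 2/11*0 = 14 + 0 = 14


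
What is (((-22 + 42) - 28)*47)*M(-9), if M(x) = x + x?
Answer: 6768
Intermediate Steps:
M(x) = 2*x
(((-22 + 42) - 28)*47)*M(-9) = (((-22 + 42) - 28)*47)*(2*(-9)) = ((20 - 28)*47)*(-18) = -8*47*(-18) = -376*(-18) = 6768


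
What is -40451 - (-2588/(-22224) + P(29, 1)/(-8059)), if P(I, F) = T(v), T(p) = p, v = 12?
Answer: -1811231195105/44775804 ≈ -40451.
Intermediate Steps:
P(I, F) = 12
-40451 - (-2588/(-22224) + P(29, 1)/(-8059)) = -40451 - (-2588/(-22224) + 12/(-8059)) = -40451 - (-2588*(-1/22224) + 12*(-1/8059)) = -40451 - (647/5556 - 12/8059) = -40451 - 1*5147501/44775804 = -40451 - 5147501/44775804 = -1811231195105/44775804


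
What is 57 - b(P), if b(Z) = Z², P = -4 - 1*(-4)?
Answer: 57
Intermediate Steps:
P = 0 (P = -4 + 4 = 0)
57 - b(P) = 57 - 1*0² = 57 - 1*0 = 57 + 0 = 57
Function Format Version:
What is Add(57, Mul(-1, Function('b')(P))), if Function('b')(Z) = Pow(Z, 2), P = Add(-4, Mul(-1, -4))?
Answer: 57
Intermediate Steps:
P = 0 (P = Add(-4, 4) = 0)
Add(57, Mul(-1, Function('b')(P))) = Add(57, Mul(-1, Pow(0, 2))) = Add(57, Mul(-1, 0)) = Add(57, 0) = 57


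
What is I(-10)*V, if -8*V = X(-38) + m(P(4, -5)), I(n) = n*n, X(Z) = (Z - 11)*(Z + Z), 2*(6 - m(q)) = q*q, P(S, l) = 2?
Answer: -46600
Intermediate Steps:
m(q) = 6 - q²/2 (m(q) = 6 - q*q/2 = 6 - q²/2)
X(Z) = 2*Z*(-11 + Z) (X(Z) = (-11 + Z)*(2*Z) = 2*Z*(-11 + Z))
I(n) = n²
V = -466 (V = -(2*(-38)*(-11 - 38) + (6 - ½*2²))/8 = -(2*(-38)*(-49) + (6 - ½*4))/8 = -(3724 + (6 - 2))/8 = -(3724 + 4)/8 = -⅛*3728 = -466)
I(-10)*V = (-10)²*(-466) = 100*(-466) = -46600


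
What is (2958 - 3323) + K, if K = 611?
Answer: 246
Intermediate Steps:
(2958 - 3323) + K = (2958 - 3323) + 611 = -365 + 611 = 246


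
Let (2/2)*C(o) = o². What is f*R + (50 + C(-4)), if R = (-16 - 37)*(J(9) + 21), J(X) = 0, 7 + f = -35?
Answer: 46812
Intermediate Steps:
f = -42 (f = -7 - 35 = -42)
C(o) = o²
R = -1113 (R = (-16 - 37)*(0 + 21) = -53*21 = -1113)
f*R + (50 + C(-4)) = -42*(-1113) + (50 + (-4)²) = 46746 + (50 + 16) = 46746 + 66 = 46812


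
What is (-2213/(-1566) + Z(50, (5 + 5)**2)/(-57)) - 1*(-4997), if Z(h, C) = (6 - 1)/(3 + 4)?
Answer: 1041056885/208278 ≈ 4998.4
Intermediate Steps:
Z(h, C) = 5/7
(-2213/(-1566) + Z(50, (5 + 5)**2)/(-57)) - 1*(-4997) = (-2213/(-1566) + (5/7)/(-57)) - 1*(-4997) = (-2213*(-1/1566) + (5/7)*(-1/57)) + 4997 = (2213/1566 - 5/399) + 4997 = 291719/208278 + 4997 = 1041056885/208278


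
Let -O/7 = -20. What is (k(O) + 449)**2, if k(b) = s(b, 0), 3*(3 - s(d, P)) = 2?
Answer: 1833316/9 ≈ 2.0370e+5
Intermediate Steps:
O = 140 (O = -7*(-20) = 140)
s(d, P) = 7/3 (s(d, P) = 3 - 1/3*2 = 3 - 2/3 = 7/3)
k(b) = 7/3
(k(O) + 449)**2 = (7/3 + 449)**2 = (1354/3)**2 = 1833316/9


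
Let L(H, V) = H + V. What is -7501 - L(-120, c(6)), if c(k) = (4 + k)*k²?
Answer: -7741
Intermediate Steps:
c(k) = k²*(4 + k)
-7501 - L(-120, c(6)) = -7501 - (-120 + 6²*(4 + 6)) = -7501 - (-120 + 36*10) = -7501 - (-120 + 360) = -7501 - 1*240 = -7501 - 240 = -7741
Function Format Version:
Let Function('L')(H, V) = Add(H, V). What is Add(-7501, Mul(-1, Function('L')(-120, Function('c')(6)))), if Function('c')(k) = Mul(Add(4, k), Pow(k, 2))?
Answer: -7741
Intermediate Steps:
Function('c')(k) = Mul(Pow(k, 2), Add(4, k))
Add(-7501, Mul(-1, Function('L')(-120, Function('c')(6)))) = Add(-7501, Mul(-1, Add(-120, Mul(Pow(6, 2), Add(4, 6))))) = Add(-7501, Mul(-1, Add(-120, Mul(36, 10)))) = Add(-7501, Mul(-1, Add(-120, 360))) = Add(-7501, Mul(-1, 240)) = Add(-7501, -240) = -7741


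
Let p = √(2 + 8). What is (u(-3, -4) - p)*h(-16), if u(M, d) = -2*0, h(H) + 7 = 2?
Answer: 5*√10 ≈ 15.811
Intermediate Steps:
h(H) = -5 (h(H) = -7 + 2 = -5)
u(M, d) = 0
p = √10 ≈ 3.1623
(u(-3, -4) - p)*h(-16) = (0 - √10)*(-5) = -√10*(-5) = 5*√10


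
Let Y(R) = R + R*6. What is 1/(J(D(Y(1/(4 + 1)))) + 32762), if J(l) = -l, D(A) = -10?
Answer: 1/32772 ≈ 3.0514e-5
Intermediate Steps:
Y(R) = 7*R (Y(R) = R + 6*R = 7*R)
1/(J(D(Y(1/(4 + 1)))) + 32762) = 1/(-1*(-10) + 32762) = 1/(10 + 32762) = 1/32772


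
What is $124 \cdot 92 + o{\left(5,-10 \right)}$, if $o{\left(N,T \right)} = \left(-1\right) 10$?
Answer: $11398$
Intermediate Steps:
$o{\left(N,T \right)} = -10$
$124 \cdot 92 + o{\left(5,-10 \right)} = 124 \cdot 92 - 10 = 11408 - 10 = 11398$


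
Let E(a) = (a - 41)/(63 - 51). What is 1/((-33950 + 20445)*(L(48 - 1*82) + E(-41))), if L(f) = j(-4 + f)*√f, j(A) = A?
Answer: 246/23892195185 - 1368*I*√34/23892195185 ≈ 1.0296e-8 - 3.3386e-7*I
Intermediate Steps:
E(a) = -41/12 + a/12 (E(a) = (-41 + a)/12 = (-41 + a)*(1/12) = -41/12 + a/12)
L(f) = √f*(-4 + f) (L(f) = (-4 + f)*√f = √f*(-4 + f))
1/((-33950 + 20445)*(L(48 - 1*82) + E(-41))) = 1/((-33950 + 20445)*(√(48 - 1*82)*(-4 + (48 - 1*82)) + (-41/12 + (1/12)*(-41)))) = 1/(-13505*(√(48 - 82)*(-4 + (48 - 82)) + (-41/12 - 41/12))) = 1/(-13505*(√(-34)*(-4 - 34) - 41/6)) = 1/(-13505*((I*√34)*(-38) - 41/6)) = 1/(-13505*(-38*I*√34 - 41/6)) = 1/(-13505*(-41/6 - 38*I*√34)) = 1/(553705/6 + 513190*I*√34)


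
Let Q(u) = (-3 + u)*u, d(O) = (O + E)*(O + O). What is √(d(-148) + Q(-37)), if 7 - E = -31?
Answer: 2*√8510 ≈ 184.50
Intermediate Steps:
E = 38 (E = 7 - 1*(-31) = 7 + 31 = 38)
d(O) = 2*O*(38 + O) (d(O) = (O + 38)*(O + O) = (38 + O)*(2*O) = 2*O*(38 + O))
Q(u) = u*(-3 + u)
√(d(-148) + Q(-37)) = √(2*(-148)*(38 - 148) - 37*(-3 - 37)) = √(2*(-148)*(-110) - 37*(-40)) = √(32560 + 1480) = √34040 = 2*√8510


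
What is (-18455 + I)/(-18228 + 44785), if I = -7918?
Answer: -26373/26557 ≈ -0.99307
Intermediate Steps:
(-18455 + I)/(-18228 + 44785) = (-18455 - 7918)/(-18228 + 44785) = -26373/26557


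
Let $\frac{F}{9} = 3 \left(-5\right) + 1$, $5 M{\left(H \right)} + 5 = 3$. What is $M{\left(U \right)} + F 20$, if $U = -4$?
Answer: $- \frac{12602}{5} \approx -2520.4$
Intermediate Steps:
$M{\left(H \right)} = - \frac{2}{5}$ ($M{\left(H \right)} = -1 + \frac{1}{5} \cdot 3 = -1 + \frac{3}{5} = - \frac{2}{5}$)
$F = -126$ ($F = 9 \left(3 \left(-5\right) + 1\right) = 9 \left(-15 + 1\right) = 9 \left(-14\right) = -126$)
$M{\left(U \right)} + F 20 = - \frac{2}{5} - 2520 = - \frac{12602}{5}$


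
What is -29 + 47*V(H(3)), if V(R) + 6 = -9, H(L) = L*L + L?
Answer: -734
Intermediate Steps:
H(L) = L + L**2 (H(L) = L**2 + L = L + L**2)
V(R) = -15 (V(R) = -6 - 9 = -15)
-29 + 47*V(H(3)) = -29 + 47*(-15) = -29 - 705 = -734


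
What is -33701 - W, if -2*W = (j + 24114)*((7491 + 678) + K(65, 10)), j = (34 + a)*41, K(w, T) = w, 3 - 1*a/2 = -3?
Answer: 107008299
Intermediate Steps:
a = 12 (a = 6 - 2*(-3) = 6 + 6 = 12)
j = 1886 (j = (34 + 12)*41 = 46*41 = 1886)
W = -107042000 (W = -(1886 + 24114)*((7491 + 678) + 65)/2 = -13000*(8169 + 65) = -13000*8234 = -½*214084000 = -107042000)
-33701 - W = -33701 - 1*(-107042000) = -33701 + 107042000 = 107008299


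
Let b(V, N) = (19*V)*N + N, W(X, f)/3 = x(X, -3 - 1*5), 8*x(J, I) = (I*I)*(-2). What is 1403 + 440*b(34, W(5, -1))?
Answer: -13663237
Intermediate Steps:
x(J, I) = -I²/4 (x(J, I) = ((I*I)*(-2))/8 = (I²*(-2))/8 = (-2*I²)/8 = -I²/4)
W(X, f) = -48 (W(X, f) = 3*(-(-3 - 1*5)²/4) = 3*(-(-3 - 5)²/4) = 3*(-¼*(-8)²) = 3*(-¼*64) = 3*(-16) = -48)
b(V, N) = N + 19*N*V (b(V, N) = 19*N*V + N = N + 19*N*V)
1403 + 440*b(34, W(5, -1)) = 1403 + 440*(-48*(1 + 19*34)) = 1403 + 440*(-48*(1 + 646)) = 1403 + 440*(-48*647) = 1403 + 440*(-31056) = 1403 - 13664640 = -13663237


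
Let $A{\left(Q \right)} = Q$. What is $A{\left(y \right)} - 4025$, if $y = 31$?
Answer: $-3994$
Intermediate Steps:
$A{\left(y \right)} - 4025 = 31 - 4025 = -3994$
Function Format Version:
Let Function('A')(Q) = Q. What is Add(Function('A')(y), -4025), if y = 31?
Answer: -3994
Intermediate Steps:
Add(Function('A')(y), -4025) = Add(31, -4025) = -3994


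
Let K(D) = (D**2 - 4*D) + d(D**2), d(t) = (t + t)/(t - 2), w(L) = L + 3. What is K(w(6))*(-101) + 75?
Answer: -369492/79 ≈ -4677.1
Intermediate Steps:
w(L) = 3 + L
d(t) = 2*t/(-2 + t) (d(t) = (2*t)/(-2 + t) = 2*t/(-2 + t))
K(D) = D**2 - 4*D + 2*D**2/(-2 + D**2) (K(D) = (D**2 - 4*D) + 2*D**2/(-2 + D**2) = D**2 - 4*D + 2*D**2/(-2 + D**2))
K(w(6))*(-101) + 75 = ((3 + 6)*(8 + (3 + 6)**3 - 4*(3 + 6)**2)/(-2 + (3 + 6)**2))*(-101) + 75 = (9*(8 + 9**3 - 4*9**2)/(-2 + 9**2))*(-101) + 75 = (9*(8 + 729 - 4*81)/(-2 + 81))*(-101) + 75 = (9*(8 + 729 - 324)/79)*(-101) + 75 = (9*(1/79)*413)*(-101) + 75 = (3717/79)*(-101) + 75 = -375417/79 + 75 = -369492/79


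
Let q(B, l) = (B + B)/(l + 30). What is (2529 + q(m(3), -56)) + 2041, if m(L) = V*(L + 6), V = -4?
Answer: 59446/13 ≈ 4572.8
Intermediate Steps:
m(L) = -24 - 4*L (m(L) = -4*(L + 6) = -4*(6 + L) = -24 - 4*L)
q(B, l) = 2*B/(30 + l) (q(B, l) = (2*B)/(30 + l) = 2*B/(30 + l))
(2529 + q(m(3), -56)) + 2041 = (2529 + 2*(-24 - 4*3)/(30 - 56)) + 2041 = (2529 + 2*(-24 - 12)/(-26)) + 2041 = (2529 + 2*(-36)*(-1/26)) + 2041 = (2529 + 36/13) + 2041 = 32913/13 + 2041 = 59446/13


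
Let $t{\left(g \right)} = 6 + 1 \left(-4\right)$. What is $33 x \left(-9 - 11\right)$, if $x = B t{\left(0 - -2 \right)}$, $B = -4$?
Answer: $5280$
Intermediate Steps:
$t{\left(g \right)} = 2$ ($t{\left(g \right)} = 6 - 4 = 2$)
$x = -8$ ($x = \left(-4\right) 2 = -8$)
$33 x \left(-9 - 11\right) = 33 \left(-8\right) \left(-9 - 11\right) = - 264 \left(-9 - 11\right) = \left(-264\right) \left(-20\right) = 5280$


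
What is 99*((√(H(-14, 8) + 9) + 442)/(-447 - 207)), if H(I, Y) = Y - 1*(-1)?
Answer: -7293/109 - 99*√2/218 ≈ -67.551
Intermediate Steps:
H(I, Y) = 1 + Y (H(I, Y) = Y + 1 = 1 + Y)
99*((√(H(-14, 8) + 9) + 442)/(-447 - 207)) = 99*((√((1 + 8) + 9) + 442)/(-447 - 207)) = 99*((√(9 + 9) + 442)/(-654)) = 99*((√18 + 442)*(-1/654)) = 99*((3*√2 + 442)*(-1/654)) = 99*((442 + 3*√2)*(-1/654)) = 99*(-221/327 - √2/218) = -7293/109 - 99*√2/218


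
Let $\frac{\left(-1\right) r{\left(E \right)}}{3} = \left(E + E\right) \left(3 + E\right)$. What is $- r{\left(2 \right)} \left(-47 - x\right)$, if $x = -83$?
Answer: $2160$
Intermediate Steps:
$r{\left(E \right)} = - 6 E \left(3 + E\right)$ ($r{\left(E \right)} = - 3 \left(E + E\right) \left(3 + E\right) = - 3 \cdot 2 E \left(3 + E\right) = - 6 E \left(3 + E\right)$)
$- r{\left(2 \right)} \left(-47 - x\right) = - \left(-6\right) 2 \left(3 + 2\right) \left(-47 - -83\right) = - \left(-6\right) 2 \cdot 5 \left(-47 + 83\right) = - \left(-60\right) 36 = \left(-1\right) \left(-2160\right) = 2160$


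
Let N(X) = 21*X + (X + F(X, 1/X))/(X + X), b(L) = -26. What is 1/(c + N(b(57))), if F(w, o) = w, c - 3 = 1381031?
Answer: 1/1380489 ≈ 7.2438e-7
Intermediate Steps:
c = 1381034 (c = 3 + 1381031 = 1381034)
N(X) = 1 + 21*X (N(X) = 21*X + (X + X)/(X + X) = 21*X + (2*X)/((2*X)) = 21*X + (2*X)*(1/(2*X)) = 21*X + 1 = 1 + 21*X)
1/(c + N(b(57))) = 1/(1381034 + (1 + 21*(-26))) = 1/(1381034 + (1 - 546)) = 1/(1381034 - 545) = 1/1380489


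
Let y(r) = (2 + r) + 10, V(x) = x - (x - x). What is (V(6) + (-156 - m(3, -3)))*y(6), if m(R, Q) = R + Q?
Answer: -2700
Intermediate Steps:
V(x) = x (V(x) = x - 1*0 = x + 0 = x)
m(R, Q) = Q + R
y(r) = 12 + r
(V(6) + (-156 - m(3, -3)))*y(6) = (6 + (-156 - (-3 + 3)))*(12 + 6) = (6 + (-156 - 1*0))*18 = (6 + (-156 + 0))*18 = (6 - 156)*18 = -150*18 = -2700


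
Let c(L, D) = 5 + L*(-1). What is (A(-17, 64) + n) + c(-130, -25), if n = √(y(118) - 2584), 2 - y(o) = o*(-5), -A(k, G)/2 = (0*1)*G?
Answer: 135 + 2*I*√498 ≈ 135.0 + 44.632*I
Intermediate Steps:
c(L, D) = 5 - L
A(k, G) = 0 (A(k, G) = -2*0*1*G = -0*G = -2*0 = 0)
y(o) = 2 + 5*o (y(o) = 2 - o*(-5) = 2 - (-5)*o = 2 + 5*o)
n = 2*I*√498 (n = √((2 + 5*118) - 2584) = √((2 + 590) - 2584) = √(592 - 2584) = √(-1992) = 2*I*√498 ≈ 44.632*I)
(A(-17, 64) + n) + c(-130, -25) = (0 + 2*I*√498) + (5 - 1*(-130)) = 2*I*√498 + (5 + 130) = 2*I*√498 + 135 = 135 + 2*I*√498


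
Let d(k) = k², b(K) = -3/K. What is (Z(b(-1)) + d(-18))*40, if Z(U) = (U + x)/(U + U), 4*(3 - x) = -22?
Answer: 39110/3 ≈ 13037.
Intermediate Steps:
x = 17/2 (x = 3 - ¼*(-22) = 3 + 11/2 = 17/2 ≈ 8.5000)
Z(U) = (17/2 + U)/(2*U) (Z(U) = (U + 17/2)/(U + U) = (17/2 + U)/((2*U)) = (17/2 + U)*(1/(2*U)) = (17/2 + U)/(2*U))
(Z(b(-1)) + d(-18))*40 = ((17 + 2*(-3/(-1)))/(4*((-3/(-1)))) + (-18)²)*40 = ((17 + 2*(-3*(-1)))/(4*((-3*(-1)))) + 324)*40 = ((¼)*(17 + 2*3)/3 + 324)*40 = ((¼)*(⅓)*(17 + 6) + 324)*40 = ((¼)*(⅓)*23 + 324)*40 = (23/12 + 324)*40 = (3911/12)*40 = 39110/3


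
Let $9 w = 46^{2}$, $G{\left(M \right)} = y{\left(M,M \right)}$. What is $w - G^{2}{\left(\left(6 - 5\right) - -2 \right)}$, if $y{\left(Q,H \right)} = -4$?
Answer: $\frac{1972}{9} \approx 219.11$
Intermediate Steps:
$G{\left(M \right)} = -4$
$w = \frac{2116}{9}$ ($w = \frac{46^{2}}{9} = \frac{1}{9} \cdot 2116 = \frac{2116}{9} \approx 235.11$)
$w - G^{2}{\left(\left(6 - 5\right) - -2 \right)} = \frac{2116}{9} - \left(-4\right)^{2} = \frac{2116}{9} - 16 = \frac{1972}{9}$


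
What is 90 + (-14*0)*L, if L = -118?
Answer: 90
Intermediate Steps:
90 + (-14*0)*L = 90 - 14*0*(-118) = 90 + 0*(-118) = 90 + 0 = 90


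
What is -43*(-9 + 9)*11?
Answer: 0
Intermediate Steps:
-43*(-9 + 9)*11 = -0*11 = -43*0 = 0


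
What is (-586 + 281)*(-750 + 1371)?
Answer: -189405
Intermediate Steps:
(-586 + 281)*(-750 + 1371) = -305*621 = -189405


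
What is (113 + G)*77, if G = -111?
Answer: 154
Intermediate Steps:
(113 + G)*77 = (113 - 111)*77 = 2*77 = 154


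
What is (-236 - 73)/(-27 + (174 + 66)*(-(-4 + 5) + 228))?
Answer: -103/18151 ≈ -0.0056746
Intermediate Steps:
(-236 - 73)/(-27 + (174 + 66)*(-(-4 + 5) + 228)) = -309/(-27 + 240*(-1*1 + 228)) = -309/(-27 + 240*(-1 + 228)) = -309/(-27 + 240*227) = -309/(-27 + 54480) = -309/54453 = -309*1/54453 = -103/18151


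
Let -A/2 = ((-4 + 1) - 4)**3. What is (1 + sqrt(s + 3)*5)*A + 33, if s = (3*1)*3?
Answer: 719 + 6860*sqrt(3) ≈ 12601.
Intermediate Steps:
s = 9 (s = 3*3 = 9)
A = 686 (A = -2*((-4 + 1) - 4)**3 = -2*(-3 - 4)**3 = -2*(-7)**3 = -2*(-343) = 686)
(1 + sqrt(s + 3)*5)*A + 33 = (1 + sqrt(9 + 3)*5)*686 + 33 = (1 + sqrt(12)*5)*686 + 33 = (1 + (2*sqrt(3))*5)*686 + 33 = (1 + 10*sqrt(3))*686 + 33 = (686 + 6860*sqrt(3)) + 33 = 719 + 6860*sqrt(3)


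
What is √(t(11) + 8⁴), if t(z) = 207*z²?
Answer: √29143 ≈ 170.71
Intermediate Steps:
√(t(11) + 8⁴) = √(207*11² + 8⁴) = √(207*121 + 4096) = √(25047 + 4096) = √29143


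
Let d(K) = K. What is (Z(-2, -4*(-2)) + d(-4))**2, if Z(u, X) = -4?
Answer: 64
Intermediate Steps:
(Z(-2, -4*(-2)) + d(-4))**2 = (-4 - 4)**2 = (-8)**2 = 64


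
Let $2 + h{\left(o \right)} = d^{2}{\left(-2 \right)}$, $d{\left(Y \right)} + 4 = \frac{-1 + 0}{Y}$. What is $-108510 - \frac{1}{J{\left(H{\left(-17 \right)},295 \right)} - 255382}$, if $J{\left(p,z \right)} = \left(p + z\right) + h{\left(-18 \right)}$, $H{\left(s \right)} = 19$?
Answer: $- \frac{110705265806}{1020231} \approx -1.0851 \cdot 10^{5}$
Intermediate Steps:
$d{\left(Y \right)} = -4 - \frac{1}{Y}$ ($d{\left(Y \right)} = -4 + \frac{-1 + 0}{Y} = -4 - \frac{1}{Y}$)
$h{\left(o \right)} = \frac{41}{4}$ ($h{\left(o \right)} = -2 + \left(-4 - \frac{1}{-2}\right)^{2} = -2 + \left(-4 - - \frac{1}{2}\right)^{2} = -2 + \left(-4 + \frac{1}{2}\right)^{2} = -2 + \left(- \frac{7}{2}\right)^{2} = -2 + \frac{49}{4} = \frac{41}{4}$)
$J{\left(p,z \right)} = \frac{41}{4} + p + z$ ($J{\left(p,z \right)} = \left(p + z\right) + \frac{41}{4} = \frac{41}{4} + p + z$)
$-108510 - \frac{1}{J{\left(H{\left(-17 \right)},295 \right)} - 255382} = -108510 - \frac{1}{\left(\frac{41}{4} + 19 + 295\right) - 255382} = -108510 - \frac{1}{\frac{1297}{4} - 255382} = -108510 - \frac{1}{- \frac{1020231}{4}} = -108510 - - \frac{4}{1020231} = -108510 + \frac{4}{1020231} = - \frac{110705265806}{1020231}$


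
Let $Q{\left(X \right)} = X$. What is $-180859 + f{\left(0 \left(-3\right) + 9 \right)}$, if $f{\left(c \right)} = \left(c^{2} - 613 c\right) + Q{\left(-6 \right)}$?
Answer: $-186301$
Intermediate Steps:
$f{\left(c \right)} = -6 + c^{2} - 613 c$ ($f{\left(c \right)} = \left(c^{2} - 613 c\right) - 6 = -6 + c^{2} - 613 c$)
$-180859 + f{\left(0 \left(-3\right) + 9 \right)} = -180859 - \left(6 - \left(0 \left(-3\right) + 9\right)^{2} + 613 \left(0 \left(-3\right) + 9\right)\right) = -180859 - \left(6 - \left(0 + 9\right)^{2} + 613 \left(0 + 9\right)\right) = -180859 - \left(5523 - 81\right) = -180859 - 5442 = -186301$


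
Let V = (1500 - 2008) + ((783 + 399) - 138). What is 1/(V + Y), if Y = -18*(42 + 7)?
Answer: -1/346 ≈ -0.0028902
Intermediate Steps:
Y = -882 (Y = -18*49 = -882)
V = 536 (V = -508 + (1182 - 138) = -508 + 1044 = 536)
1/(V + Y) = 1/(536 - 882) = 1/(-346) = -1/346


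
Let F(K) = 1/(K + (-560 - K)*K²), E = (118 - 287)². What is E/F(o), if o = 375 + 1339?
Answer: -190803085444790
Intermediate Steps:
E = 28561 (E = (-169)² = 28561)
o = 1714
F(K) = 1/(K + K²*(-560 - K))
E/F(o) = 28561/((-1/(1714*(-1 + 1714² + 560*1714)))) = 28561/((-1*1/1714/(-1 + 2937796 + 959840))) = 28561/((-1*1/1714/3897635)) = 28561/((-1*1/1714*1/3897635)) = 28561/(-1/6680546390) = 28561*(-6680546390) = -190803085444790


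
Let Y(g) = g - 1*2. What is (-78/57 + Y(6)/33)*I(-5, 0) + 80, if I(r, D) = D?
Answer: 80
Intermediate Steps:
Y(g) = -2 + g (Y(g) = g - 2 = -2 + g)
(-78/57 + Y(6)/33)*I(-5, 0) + 80 = (-78/57 + (-2 + 6)/33)*0 + 80 = (-78*1/57 + 4*(1/33))*0 + 80 = (-26/19 + 4/33)*0 + 80 = -782/627*0 + 80 = 0 + 80 = 80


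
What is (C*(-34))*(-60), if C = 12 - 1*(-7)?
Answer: 38760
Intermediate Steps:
C = 19 (C = 12 + 7 = 19)
(C*(-34))*(-60) = (19*(-34))*(-60) = -646*(-60) = 38760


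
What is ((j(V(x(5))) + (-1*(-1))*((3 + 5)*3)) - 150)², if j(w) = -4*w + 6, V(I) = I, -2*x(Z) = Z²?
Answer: 4900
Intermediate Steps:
x(Z) = -Z²/2
j(w) = 6 - 4*w
((j(V(x(5))) + (-1*(-1))*((3 + 5)*3)) - 150)² = (((6 - (-2)*5²) + (-1*(-1))*((3 + 5)*3)) - 150)² = (((6 - (-2)*25) + 1*(8*3)) - 150)² = (((6 - 4*(-25/2)) + 1*24) - 150)² = (((6 + 50) + 24) - 150)² = ((56 + 24) - 150)² = (80 - 150)² = (-70)² = 4900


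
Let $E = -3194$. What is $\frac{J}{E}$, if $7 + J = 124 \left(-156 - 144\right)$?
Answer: $\frac{37207}{3194} \approx 11.649$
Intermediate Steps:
$J = -37207$ ($J = -7 + 124 \left(-156 - 144\right) = -7 + 124 \left(-300\right) = -7 - 37200 = -37207$)
$\frac{J}{E} = - \frac{37207}{-3194} = \left(-37207\right) \left(- \frac{1}{3194}\right) = \frac{37207}{3194}$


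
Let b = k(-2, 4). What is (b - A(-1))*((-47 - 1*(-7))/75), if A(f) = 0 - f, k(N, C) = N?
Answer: 8/5 ≈ 1.6000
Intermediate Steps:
A(f) = -f
b = -2
(b - A(-1))*((-47 - 1*(-7))/75) = (-2 - (-1)*(-1))*((-47 - 1*(-7))/75) = (-2 - 1*1)*((-47 + 7)*(1/75)) = (-2 - 1)*(-40*1/75) = -3*(-8/15) = 8/5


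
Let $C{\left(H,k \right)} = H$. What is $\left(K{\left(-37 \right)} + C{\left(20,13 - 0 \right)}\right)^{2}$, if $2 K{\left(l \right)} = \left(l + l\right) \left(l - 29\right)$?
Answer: $6061444$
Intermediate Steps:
$K{\left(l \right)} = l \left(-29 + l\right)$ ($K{\left(l \right)} = \frac{\left(l + l\right) \left(l - 29\right)}{2} = \frac{2 l \left(-29 + l\right)}{2} = l \left(-29 + l\right)$)
$\left(K{\left(-37 \right)} + C{\left(20,13 - 0 \right)}\right)^{2} = \left(- 37 \left(-29 - 37\right) + 20\right)^{2} = \left(\left(-37\right) \left(-66\right) + 20\right)^{2} = \left(2442 + 20\right)^{2} = 2462^{2} = 6061444$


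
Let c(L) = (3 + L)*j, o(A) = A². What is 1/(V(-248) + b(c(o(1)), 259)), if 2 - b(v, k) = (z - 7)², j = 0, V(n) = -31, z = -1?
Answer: -1/93 ≈ -0.010753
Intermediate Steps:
c(L) = 0 (c(L) = (3 + L)*0 = 0)
b(v, k) = -62 (b(v, k) = 2 - (-1 - 7)² = 2 - 1*(-8)² = 2 - 1*64 = 2 - 64 = -62)
1/(V(-248) + b(c(o(1)), 259)) = 1/(-31 - 62) = 1/(-93) = -1/93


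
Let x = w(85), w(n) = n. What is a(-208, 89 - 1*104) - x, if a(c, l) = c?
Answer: -293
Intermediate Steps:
x = 85
a(-208, 89 - 1*104) - x = -208 - 1*85 = -208 - 85 = -293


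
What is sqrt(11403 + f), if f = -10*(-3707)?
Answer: sqrt(48473) ≈ 220.17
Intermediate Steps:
f = 37070
sqrt(11403 + f) = sqrt(11403 + 37070) = sqrt(48473)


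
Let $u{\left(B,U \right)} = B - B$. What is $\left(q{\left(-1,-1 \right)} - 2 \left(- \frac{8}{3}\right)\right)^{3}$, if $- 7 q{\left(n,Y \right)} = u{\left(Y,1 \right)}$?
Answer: $\frac{4096}{27} \approx 151.7$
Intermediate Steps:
$u{\left(B,U \right)} = 0$
$q{\left(n,Y \right)} = 0$ ($q{\left(n,Y \right)} = \left(- \frac{1}{7}\right) 0 = 0$)
$\left(q{\left(-1,-1 \right)} - 2 \left(- \frac{8}{3}\right)\right)^{3} = \left(0 - 2 \left(- \frac{8}{3}\right)\right)^{3} = \left(0 - - \frac{16}{3}\right)^{3} = \left(0 + \frac{16}{3}\right)^{3} = \left(\frac{16}{3}\right)^{3} = \frac{4096}{27}$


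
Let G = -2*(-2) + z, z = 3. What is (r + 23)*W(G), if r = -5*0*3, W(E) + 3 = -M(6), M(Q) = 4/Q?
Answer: -253/3 ≈ -84.333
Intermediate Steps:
G = 7 (G = -2*(-2) + 3 = 4 + 3 = 7)
W(E) = -11/3 (W(E) = -3 - 4/6 = -3 - 1*⅔ = -3 - ⅔ = -11/3)
r = 0 (r = 0*3 = 0)
(r + 23)*W(G) = (0 + 23)*(-11/3) = 23*(-11/3) = -253/3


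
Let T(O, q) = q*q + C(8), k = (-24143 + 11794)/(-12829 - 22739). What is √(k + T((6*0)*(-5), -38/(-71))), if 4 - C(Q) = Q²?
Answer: I*√2629138587413/210444 ≈ 7.705*I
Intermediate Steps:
C(Q) = 4 - Q²
k = 12349/35568 (k = -12349/(-35568) = -12349*(-1/35568) = 12349/35568 ≈ 0.34719)
T(O, q) = -60 + q² (T(O, q) = q*q + (4 - 1*8²) = q² + (4 - 1*64) = q² + (4 - 64) = q² - 60 = -60 + q²)
√(k + T((6*0)*(-5), -38/(-71))) = √(12349/35568 + (-60 + (-38/(-71))²)) = √(12349/35568 + (-60 + (-38*(-1/71))²)) = √(12349/35568 + (-60 + (38/71)²)) = √(12349/35568 + (-60 + 1444/5041)) = √(12349/35568 - 301016/5041) = √(-10644285779/179298288) = I*√2629138587413/210444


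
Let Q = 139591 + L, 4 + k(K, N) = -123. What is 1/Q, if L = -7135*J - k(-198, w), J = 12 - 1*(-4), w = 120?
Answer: 1/25558 ≈ 3.9127e-5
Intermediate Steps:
k(K, N) = -127 (k(K, N) = -4 - 123 = -127)
J = 16 (J = 12 + 4 = 16)
L = -114033 (L = -7135*16 - 1*(-127) = -114160 + 127 = -114033)
Q = 25558 (Q = 139591 - 114033 = 25558)
1/Q = 1/25558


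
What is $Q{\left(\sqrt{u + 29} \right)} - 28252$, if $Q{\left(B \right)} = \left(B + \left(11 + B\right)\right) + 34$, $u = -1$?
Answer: $-28207 + 4 \sqrt{7} \approx -28196.0$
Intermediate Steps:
$Q{\left(B \right)} = 45 + 2 B$ ($Q{\left(B \right)} = \left(11 + 2 B\right) + 34 = 45 + 2 B$)
$Q{\left(\sqrt{u + 29} \right)} - 28252 = \left(45 + 2 \sqrt{-1 + 29}\right) - 28252 = \left(45 + 2 \sqrt{28}\right) - 28252 = \left(45 + 2 \cdot 2 \sqrt{7}\right) - 28252 = \left(45 + 4 \sqrt{7}\right) - 28252 = -28207 + 4 \sqrt{7}$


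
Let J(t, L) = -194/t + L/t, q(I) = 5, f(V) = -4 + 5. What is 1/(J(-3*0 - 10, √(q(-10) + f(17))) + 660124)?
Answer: 2200478/1452631028545 + √6/4357893085635 ≈ 1.5148e-6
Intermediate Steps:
f(V) = 1
1/(J(-3*0 - 10, √(q(-10) + f(17))) + 660124) = 1/((-194 + √(5 + 1))/(-3*0 - 10) + 660124) = 1/((-194 + √6)/(0 - 10) + 660124) = 1/((-194 + √6)/(-10) + 660124) = 1/(-(-194 + √6)/10 + 660124) = 1/((97/5 - √6/10) + 660124) = 1/(3300717/5 - √6/10)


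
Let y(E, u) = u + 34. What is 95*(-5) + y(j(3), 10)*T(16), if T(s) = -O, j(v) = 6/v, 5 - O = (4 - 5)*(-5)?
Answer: -475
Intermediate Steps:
O = 0 (O = 5 - (4 - 5)*(-5) = 5 - (-1)*(-5) = 5 - 1*5 = 5 - 5 = 0)
T(s) = 0 (T(s) = -1*0 = 0)
y(E, u) = 34 + u
95*(-5) + y(j(3), 10)*T(16) = 95*(-5) + (34 + 10)*0 = -475 + 44*0 = -475 + 0 = -475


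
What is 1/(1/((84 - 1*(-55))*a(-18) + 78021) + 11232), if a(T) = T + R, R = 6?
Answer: 76353/857596897 ≈ 8.9031e-5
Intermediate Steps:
a(T) = 6 + T (a(T) = T + 6 = 6 + T)
1/(1/((84 - 1*(-55))*a(-18) + 78021) + 11232) = 1/(1/((84 - 1*(-55))*(6 - 18) + 78021) + 11232) = 1/(1/((84 + 55)*(-12) + 78021) + 11232) = 1/(1/(139*(-12) + 78021) + 11232) = 1/(1/(-1668 + 78021) + 11232) = 1/(1/76353 + 11232) = 1/(857596897/76353) = 76353/857596897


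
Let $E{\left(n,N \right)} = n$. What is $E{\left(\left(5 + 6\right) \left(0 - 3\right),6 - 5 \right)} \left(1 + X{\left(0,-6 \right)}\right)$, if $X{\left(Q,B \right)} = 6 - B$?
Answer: $-429$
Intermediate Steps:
$E{\left(\left(5 + 6\right) \left(0 - 3\right),6 - 5 \right)} \left(1 + X{\left(0,-6 \right)}\right) = \left(5 + 6\right) \left(0 - 3\right) \left(1 + \left(6 - -6\right)\right) = 11 \left(-3\right) \left(1 + \left(6 + 6\right)\right) = - 33 \left(1 + 12\right) = \left(-33\right) 13 = -429$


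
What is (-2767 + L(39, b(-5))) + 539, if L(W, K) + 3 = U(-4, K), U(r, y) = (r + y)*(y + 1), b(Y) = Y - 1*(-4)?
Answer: -2231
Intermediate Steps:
b(Y) = 4 + Y (b(Y) = Y + 4 = 4 + Y)
U(r, y) = (1 + y)*(r + y) (U(r, y) = (r + y)*(1 + y) = (1 + y)*(r + y))
L(W, K) = -7 + K² - 3*K (L(W, K) = -3 + (-4 + K + K² - 4*K) = -3 + (-4 + K² - 3*K) = -7 + K² - 3*K)
(-2767 + L(39, b(-5))) + 539 = (-2767 + (-7 + (4 - 5)² - 3*(4 - 5))) + 539 = (-2767 + (-7 + (-1)² - 3*(-1))) + 539 = (-2767 + (-7 + 1 + 3)) + 539 = (-2767 - 3) + 539 = -2770 + 539 = -2231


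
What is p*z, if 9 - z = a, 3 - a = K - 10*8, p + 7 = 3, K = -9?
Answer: 332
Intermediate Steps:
p = -4 (p = -7 + 3 = -4)
a = 92 (a = 3 - (-9 - 10*8) = 3 - (-9 - 80) = 3 - 1*(-89) = 3 + 89 = 92)
z = -83 (z = 9 - 1*92 = 9 - 92 = -83)
p*z = -4*(-83) = 332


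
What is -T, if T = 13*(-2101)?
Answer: 27313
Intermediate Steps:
T = -27313
-T = -1*(-27313) = 27313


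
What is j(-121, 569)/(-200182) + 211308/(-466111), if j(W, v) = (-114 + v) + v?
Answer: -21388677860/46653516101 ≈ -0.45846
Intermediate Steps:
j(W, v) = -114 + 2*v
j(-121, 569)/(-200182) + 211308/(-466111) = (-114 + 2*569)/(-200182) + 211308/(-466111) = (-114 + 1138)*(-1/200182) + 211308*(-1/466111) = 1024*(-1/200182) - 211308/466111 = -512/100091 - 211308/466111 = -21388677860/46653516101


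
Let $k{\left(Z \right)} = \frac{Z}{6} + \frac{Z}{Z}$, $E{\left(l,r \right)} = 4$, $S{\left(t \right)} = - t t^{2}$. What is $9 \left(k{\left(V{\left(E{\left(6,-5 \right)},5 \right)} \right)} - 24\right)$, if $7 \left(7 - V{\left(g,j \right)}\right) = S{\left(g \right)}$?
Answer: $- \frac{2559}{14} \approx -182.79$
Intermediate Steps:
$S{\left(t \right)} = - t^{3}$
$V{\left(g,j \right)} = 7 + \frac{g^{3}}{7}$ ($V{\left(g,j \right)} = 7 - \frac{\left(-1\right) g^{3}}{7} = 7 + \frac{g^{3}}{7}$)
$k{\left(Z \right)} = 1 + \frac{Z}{6}$ ($k{\left(Z \right)} = Z \frac{1}{6} + 1 = \frac{Z}{6} + 1 = 1 + \frac{Z}{6}$)
$9 \left(k{\left(V{\left(E{\left(6,-5 \right)},5 \right)} \right)} - 24\right) = 9 \left(\left(1 + \frac{7 + \frac{4^{3}}{7}}{6}\right) - 24\right) = 9 \left(\left(1 + \frac{7 + \frac{1}{7} \cdot 64}{6}\right) - 24\right) = 9 \left(\left(1 + \frac{7 + \frac{64}{7}}{6}\right) - 24\right) = 9 \left(\left(1 + \frac{1}{6} \cdot \frac{113}{7}\right) - 24\right) = 9 \left(\left(1 + \frac{113}{42}\right) - 24\right) = 9 \left(\frac{155}{42} - 24\right) = 9 \left(- \frac{853}{42}\right) = - \frac{2559}{14}$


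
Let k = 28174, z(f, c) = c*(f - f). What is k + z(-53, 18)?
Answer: 28174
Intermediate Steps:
z(f, c) = 0 (z(f, c) = c*0 = 0)
k + z(-53, 18) = 28174 + 0 = 28174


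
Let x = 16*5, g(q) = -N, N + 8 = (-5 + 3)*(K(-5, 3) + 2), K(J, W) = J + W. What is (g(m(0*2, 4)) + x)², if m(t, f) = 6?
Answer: 7744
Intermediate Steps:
N = -8 (N = -8 + (-5 + 3)*((-5 + 3) + 2) = -8 - 2*(-2 + 2) = -8 - 2*0 = -8 + 0 = -8)
g(q) = 8 (g(q) = -1*(-8) = 8)
x = 80
(g(m(0*2, 4)) + x)² = (8 + 80)² = 88² = 7744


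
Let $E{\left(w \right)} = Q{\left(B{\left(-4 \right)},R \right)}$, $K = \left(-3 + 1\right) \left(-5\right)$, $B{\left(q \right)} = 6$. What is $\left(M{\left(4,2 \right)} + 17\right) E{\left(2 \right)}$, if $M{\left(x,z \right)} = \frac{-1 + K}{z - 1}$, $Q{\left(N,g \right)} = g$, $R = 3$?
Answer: $78$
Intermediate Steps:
$K = 10$ ($K = \left(-2\right) \left(-5\right) = 10$)
$E{\left(w \right)} = 3$
$M{\left(x,z \right)} = \frac{9}{-1 + z}$ ($M{\left(x,z \right)} = \frac{-1 + 10}{z - 1} = \frac{9}{-1 + z}$)
$\left(M{\left(4,2 \right)} + 17\right) E{\left(2 \right)} = \left(\frac{9}{-1 + 2} + 17\right) 3 = \left(\frac{9}{1} + 17\right) 3 = \left(9 \cdot 1 + 17\right) 3 = \left(9 + 17\right) 3 = 26 \cdot 3 = 78$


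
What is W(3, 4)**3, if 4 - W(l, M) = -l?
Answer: 343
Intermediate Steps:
W(l, M) = 4 + l (W(l, M) = 4 - (-1)*l = 4 + l)
W(3, 4)**3 = (4 + 3)**3 = 7**3 = 343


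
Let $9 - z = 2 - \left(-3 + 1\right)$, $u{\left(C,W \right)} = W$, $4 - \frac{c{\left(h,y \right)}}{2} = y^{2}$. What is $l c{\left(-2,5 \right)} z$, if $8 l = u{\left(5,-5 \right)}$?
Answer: $\frac{525}{4} \approx 131.25$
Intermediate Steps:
$c{\left(h,y \right)} = 8 - 2 y^{2}$
$l = - \frac{5}{8}$ ($l = \frac{1}{8} \left(-5\right) = - \frac{5}{8} \approx -0.625$)
$z = 5$ ($z = 9 - \left(2 - \left(-3 + 1\right)\right) = 9 - \left(2 - -2\right) = 9 - \left(2 + 2\right) = 9 - 4 = 5$)
$l c{\left(-2,5 \right)} z = - \frac{5 \left(8 - 2 \cdot 5^{2}\right)}{8} \cdot 5 = - \frac{5 \left(8 - 50\right)}{8} \cdot 5 = \left(- \frac{5}{8}\right) \left(-42\right) 5 = \frac{105}{4} \cdot 5 = \frac{525}{4}$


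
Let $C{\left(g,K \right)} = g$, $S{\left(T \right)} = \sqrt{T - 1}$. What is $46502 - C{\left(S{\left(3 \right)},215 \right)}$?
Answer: $46502 - \sqrt{2} \approx 46501.0$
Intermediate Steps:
$S{\left(T \right)} = \sqrt{-1 + T}$
$46502 - C{\left(S{\left(3 \right)},215 \right)} = 46502 - \sqrt{-1 + 3} = 46502 - \sqrt{2}$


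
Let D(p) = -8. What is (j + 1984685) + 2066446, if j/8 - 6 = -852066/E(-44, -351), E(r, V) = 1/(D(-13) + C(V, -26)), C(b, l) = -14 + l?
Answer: 331244523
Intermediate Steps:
E(r, V) = -1/48 (E(r, V) = 1/(-8 + (-14 - 26)) = 1/(-8 - 40) = 1/(-48) = -1/48)
j = 327193392 (j = 48 + 8*(-852066/(-1/48)) = 48 + 8*(-852066*(-48)) = 48 + 8*40899168 = 48 + 327193344 = 327193392)
(j + 1984685) + 2066446 = (327193392 + 1984685) + 2066446 = 329178077 + 2066446 = 331244523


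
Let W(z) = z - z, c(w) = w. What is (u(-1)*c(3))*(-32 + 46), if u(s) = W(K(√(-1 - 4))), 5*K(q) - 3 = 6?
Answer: 0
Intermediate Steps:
K(q) = 9/5 (K(q) = ⅗ + (⅕)*6 = ⅗ + 6/5 = 9/5)
W(z) = 0
u(s) = 0
(u(-1)*c(3))*(-32 + 46) = (0*3)*(-32 + 46) = 0*14 = 0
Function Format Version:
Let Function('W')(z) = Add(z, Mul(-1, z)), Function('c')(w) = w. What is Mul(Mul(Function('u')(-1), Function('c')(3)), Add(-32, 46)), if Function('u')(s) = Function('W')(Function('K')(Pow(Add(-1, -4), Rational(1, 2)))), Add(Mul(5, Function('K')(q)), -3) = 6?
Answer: 0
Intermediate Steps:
Function('K')(q) = Rational(9, 5) (Function('K')(q) = Add(Rational(3, 5), Mul(Rational(1, 5), 6)) = Add(Rational(3, 5), Rational(6, 5)) = Rational(9, 5))
Function('W')(z) = 0
Function('u')(s) = 0
Mul(Mul(Function('u')(-1), Function('c')(3)), Add(-32, 46)) = Mul(Mul(0, 3), Add(-32, 46)) = Mul(0, 14) = 0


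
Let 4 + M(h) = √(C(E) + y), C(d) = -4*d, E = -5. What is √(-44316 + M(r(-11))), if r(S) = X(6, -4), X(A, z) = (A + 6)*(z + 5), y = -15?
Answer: √(-44320 + √5) ≈ 210.52*I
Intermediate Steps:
X(A, z) = (5 + z)*(6 + A) (X(A, z) = (6 + A)*(5 + z) = (5 + z)*(6 + A))
r(S) = 12 (r(S) = 30 + 5*6 + 6*(-4) + 6*(-4) = 30 + 30 - 24 - 24 = 12)
M(h) = -4 + √5 (M(h) = -4 + √(-4*(-5) - 15) = -4 + √(20 - 15) = -4 + √5)
√(-44316 + M(r(-11))) = √(-44316 + (-4 + √5)) = √(-44320 + √5)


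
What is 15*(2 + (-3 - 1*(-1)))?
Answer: 0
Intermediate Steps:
15*(2 + (-3 - 1*(-1))) = 15*(2 + (-3 + 1)) = 15*(2 - 2) = 15*0 = 0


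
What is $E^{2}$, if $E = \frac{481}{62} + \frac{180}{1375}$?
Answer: $\frac{18092133049}{290702500} \approx 62.236$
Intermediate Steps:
$E = \frac{134507}{17050}$ ($E = 481 \cdot \frac{1}{62} + 180 \cdot \frac{1}{1375} = \frac{481}{62} + \frac{36}{275} = \frac{134507}{17050} \approx 7.889$)
$E^{2} = \left(\frac{134507}{17050}\right)^{2} = \frac{18092133049}{290702500}$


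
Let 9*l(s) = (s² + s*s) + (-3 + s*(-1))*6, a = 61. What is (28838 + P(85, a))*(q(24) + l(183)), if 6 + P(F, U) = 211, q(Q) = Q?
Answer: 213233706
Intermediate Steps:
P(F, U) = 205 (P(F, U) = -6 + 211 = 205)
l(s) = -2 - 2*s/3 + 2*s²/9 (l(s) = ((s² + s*s) + (-3 + s*(-1))*6)/9 = ((s² + s²) + (-3 - s)*6)/9 = (2*s² + (-18 - 6*s))/9 = (-18 - 6*s + 2*s²)/9 = -2 - 2*s/3 + 2*s²/9)
(28838 + P(85, a))*(q(24) + l(183)) = (28838 + 205)*(24 + (-2 - ⅔*183 + (2/9)*183²)) = 29043*(24 + (-2 - 122 + (2/9)*33489)) = 29043*(24 + (-2 - 122 + 7442)) = 29043*(24 + 7318) = 29043*7342 = 213233706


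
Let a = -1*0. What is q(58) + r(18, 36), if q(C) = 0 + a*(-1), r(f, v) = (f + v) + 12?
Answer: 66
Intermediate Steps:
a = 0
r(f, v) = 12 + f + v
q(C) = 0 (q(C) = 0 + 0*(-1) = 0 + 0 = 0)
q(58) + r(18, 36) = 0 + (12 + 18 + 36) = 0 + 66 = 66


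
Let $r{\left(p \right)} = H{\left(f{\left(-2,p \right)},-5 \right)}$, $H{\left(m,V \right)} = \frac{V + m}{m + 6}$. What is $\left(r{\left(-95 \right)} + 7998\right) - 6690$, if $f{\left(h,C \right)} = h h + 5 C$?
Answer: $\frac{608696}{465} \approx 1309.0$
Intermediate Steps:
$f{\left(h,C \right)} = h^{2} + 5 C$
$H{\left(m,V \right)} = \frac{V + m}{6 + m}$
$r{\left(p \right)} = \frac{-1 + 5 p}{10 + 5 p}$ ($r{\left(p \right)} = \frac{-5 + \left(\left(-2\right)^{2} + 5 p\right)}{6 + \left(\left(-2\right)^{2} + 5 p\right)} = \frac{-5 + \left(4 + 5 p\right)}{6 + \left(4 + 5 p\right)} = \frac{-1 + 5 p}{10 + 5 p}$)
$\left(r{\left(-95 \right)} + 7998\right) - 6690 = \left(\frac{- \frac{1}{5} - 95}{2 - 95} + 7998\right) - 6690 = \left(\frac{1}{-93} \left(- \frac{476}{5}\right) + 7998\right) - 6690 = \left(\left(- \frac{1}{93}\right) \left(- \frac{476}{5}\right) + 7998\right) - 6690 = \left(\frac{476}{465} + 7998\right) - 6690 = \frac{3719546}{465} - 6690 = \frac{608696}{465}$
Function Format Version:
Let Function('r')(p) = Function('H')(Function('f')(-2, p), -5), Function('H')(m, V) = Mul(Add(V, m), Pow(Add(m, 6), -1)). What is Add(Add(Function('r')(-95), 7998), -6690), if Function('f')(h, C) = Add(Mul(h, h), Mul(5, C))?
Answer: Rational(608696, 465) ≈ 1309.0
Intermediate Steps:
Function('f')(h, C) = Add(Pow(h, 2), Mul(5, C))
Function('H')(m, V) = Mul(Pow(Add(6, m), -1), Add(V, m)) (Function('H')(m, V) = Mul(Add(V, m), Pow(Add(6, m), -1)) = Mul(Pow(Add(6, m), -1), Add(V, m)))
Function('r')(p) = Mul(Pow(Add(10, Mul(5, p)), -1), Add(-1, Mul(5, p))) (Function('r')(p) = Mul(Pow(Add(6, Add(Pow(-2, 2), Mul(5, p))), -1), Add(-5, Add(Pow(-2, 2), Mul(5, p)))) = Mul(Pow(Add(6, Add(4, Mul(5, p))), -1), Add(-5, Add(4, Mul(5, p)))) = Mul(Pow(Add(10, Mul(5, p)), -1), Add(-1, Mul(5, p))))
Add(Add(Function('r')(-95), 7998), -6690) = Add(Add(Mul(Pow(Add(2, -95), -1), Add(Rational(-1, 5), -95)), 7998), -6690) = Add(Add(Mul(Pow(-93, -1), Rational(-476, 5)), 7998), -6690) = Add(Add(Mul(Rational(-1, 93), Rational(-476, 5)), 7998), -6690) = Add(Add(Rational(476, 465), 7998), -6690) = Add(Rational(3719546, 465), -6690) = Rational(608696, 465)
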